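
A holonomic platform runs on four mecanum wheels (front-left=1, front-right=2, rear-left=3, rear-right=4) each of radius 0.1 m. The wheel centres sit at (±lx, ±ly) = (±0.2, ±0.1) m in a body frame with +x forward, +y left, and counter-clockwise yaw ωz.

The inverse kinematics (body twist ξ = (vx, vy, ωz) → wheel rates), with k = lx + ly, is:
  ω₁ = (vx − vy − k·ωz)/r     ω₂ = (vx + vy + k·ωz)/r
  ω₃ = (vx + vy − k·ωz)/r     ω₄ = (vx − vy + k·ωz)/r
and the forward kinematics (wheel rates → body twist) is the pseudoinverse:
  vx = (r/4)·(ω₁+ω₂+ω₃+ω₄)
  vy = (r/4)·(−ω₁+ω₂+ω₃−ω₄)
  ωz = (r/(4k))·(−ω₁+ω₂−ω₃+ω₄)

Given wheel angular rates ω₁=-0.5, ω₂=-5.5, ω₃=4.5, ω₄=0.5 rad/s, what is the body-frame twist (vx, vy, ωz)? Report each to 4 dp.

(-0.0250, -0.0250, -0.7500)

k = lx + ly = 0.2 + 0.1 = 0.3000
ω₁+ω₂+ω₃+ω₄ = -1.0000  →  vx = (0.1/4)·-1.0000 = -0.0250
−ω₁+ω₂+ω₃−ω₄ = -1.0000  →  vy = (0.1/4)·-1.0000 = -0.0250
−ω₁+ω₂−ω₃+ω₄ = -9.0000  →  ωz = (0.1/1.2000)·-9.0000 = -0.7500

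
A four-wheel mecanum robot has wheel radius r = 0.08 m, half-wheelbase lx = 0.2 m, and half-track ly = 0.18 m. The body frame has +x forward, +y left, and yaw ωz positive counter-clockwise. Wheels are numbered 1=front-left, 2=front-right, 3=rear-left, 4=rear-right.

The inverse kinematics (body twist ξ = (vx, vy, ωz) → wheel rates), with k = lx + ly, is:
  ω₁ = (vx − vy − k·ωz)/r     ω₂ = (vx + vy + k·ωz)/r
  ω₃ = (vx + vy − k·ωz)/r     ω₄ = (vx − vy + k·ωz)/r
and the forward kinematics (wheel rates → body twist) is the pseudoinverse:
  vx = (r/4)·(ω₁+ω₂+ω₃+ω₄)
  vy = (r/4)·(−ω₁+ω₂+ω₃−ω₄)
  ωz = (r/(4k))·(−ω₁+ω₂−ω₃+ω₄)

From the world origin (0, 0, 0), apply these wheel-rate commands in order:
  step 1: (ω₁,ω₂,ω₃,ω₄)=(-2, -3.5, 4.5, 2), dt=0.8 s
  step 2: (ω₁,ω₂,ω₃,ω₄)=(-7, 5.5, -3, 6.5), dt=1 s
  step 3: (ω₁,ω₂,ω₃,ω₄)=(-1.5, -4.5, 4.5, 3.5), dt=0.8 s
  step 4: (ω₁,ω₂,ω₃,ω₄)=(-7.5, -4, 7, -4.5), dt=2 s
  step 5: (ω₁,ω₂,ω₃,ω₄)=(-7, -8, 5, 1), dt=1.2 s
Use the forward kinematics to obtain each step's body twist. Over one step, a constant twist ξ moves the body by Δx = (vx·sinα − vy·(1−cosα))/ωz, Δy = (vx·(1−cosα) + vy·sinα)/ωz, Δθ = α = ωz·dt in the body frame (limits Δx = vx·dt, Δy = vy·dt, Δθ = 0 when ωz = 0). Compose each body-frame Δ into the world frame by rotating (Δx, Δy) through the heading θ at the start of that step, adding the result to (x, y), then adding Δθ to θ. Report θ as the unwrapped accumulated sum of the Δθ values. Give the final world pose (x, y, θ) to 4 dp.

(-0.6734, 0.5963, -0.3368)

step 1: ξ=(vx,vy,ωz)=(0.0200, 0.0200, -0.2105), dt=0.8 → body Δ=(0.0173, 0.0146, -0.1684) → world pose (0.0173, 0.0146, -0.1684)
step 2: ξ=(vx,vy,ωz)=(0.0400, 0.0600, 1.1579), dt=1.0 → body Δ=(0.0006, 0.0681, 1.1579) → world pose (0.0293, 0.0817, 0.9895)
step 3: ξ=(vx,vy,ωz)=(0.0400, -0.0400, -0.2105), dt=0.8 → body Δ=(0.0292, -0.0345, -0.1684) → world pose (0.0742, 0.0871, 0.8211)
step 4: ξ=(vx,vy,ωz)=(-0.1800, 0.3000, -0.4211), dt=2.0 → body Δ=(-0.0809, 0.6744, -0.8421) → world pose (-0.4745, 0.4874, -0.0211)
step 5: ξ=(vx,vy,ωz)=(-0.1800, 0.0600, -0.2632), dt=1.2 → body Δ=(-0.2012, 0.1046, -0.3158) → world pose (-0.6734, 0.5963, -0.3368)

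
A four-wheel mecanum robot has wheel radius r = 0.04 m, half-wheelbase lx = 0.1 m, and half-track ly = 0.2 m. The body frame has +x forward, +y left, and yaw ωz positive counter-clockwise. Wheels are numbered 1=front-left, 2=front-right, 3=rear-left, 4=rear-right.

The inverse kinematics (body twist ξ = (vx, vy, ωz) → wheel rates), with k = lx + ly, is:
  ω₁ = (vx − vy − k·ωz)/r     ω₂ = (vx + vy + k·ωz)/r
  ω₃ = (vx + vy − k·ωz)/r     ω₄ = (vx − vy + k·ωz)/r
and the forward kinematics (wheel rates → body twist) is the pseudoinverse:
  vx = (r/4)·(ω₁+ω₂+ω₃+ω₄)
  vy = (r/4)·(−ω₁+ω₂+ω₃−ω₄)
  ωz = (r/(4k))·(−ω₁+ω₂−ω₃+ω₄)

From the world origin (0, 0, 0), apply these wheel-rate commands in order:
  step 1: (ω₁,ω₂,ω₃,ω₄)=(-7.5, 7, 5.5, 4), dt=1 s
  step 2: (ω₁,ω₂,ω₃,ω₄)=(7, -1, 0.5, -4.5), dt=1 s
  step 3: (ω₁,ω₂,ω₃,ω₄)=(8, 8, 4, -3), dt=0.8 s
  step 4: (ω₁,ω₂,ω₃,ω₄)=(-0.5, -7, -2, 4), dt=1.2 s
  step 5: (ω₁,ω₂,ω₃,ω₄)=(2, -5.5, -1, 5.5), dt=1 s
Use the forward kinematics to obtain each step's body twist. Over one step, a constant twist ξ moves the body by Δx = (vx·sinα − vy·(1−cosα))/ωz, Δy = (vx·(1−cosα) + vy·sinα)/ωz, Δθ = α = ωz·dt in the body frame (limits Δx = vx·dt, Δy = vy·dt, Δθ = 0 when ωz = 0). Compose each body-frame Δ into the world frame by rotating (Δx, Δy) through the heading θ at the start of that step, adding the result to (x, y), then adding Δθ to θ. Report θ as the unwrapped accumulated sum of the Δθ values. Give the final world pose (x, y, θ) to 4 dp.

(0.1040, -0.0805, -0.2400)

step 1: ξ=(vx,vy,ωz)=(0.0900, 0.1600, 0.4333), dt=1.0 → body Δ=(0.0531, 0.1742, 0.4333) → world pose (0.0531, 0.1742, 0.4333)
step 2: ξ=(vx,vy,ωz)=(0.0200, -0.0300, -0.4333), dt=1.0 → body Δ=(0.0130, -0.0333, -0.4333) → world pose (0.0789, 0.1494, 0.0000)
step 3: ξ=(vx,vy,ωz)=(0.1700, 0.0700, -0.2333), dt=0.8 → body Δ=(0.1404, 0.0430, -0.1867) → world pose (0.2193, 0.1925, -0.1867)
step 4: ξ=(vx,vy,ωz)=(-0.0550, -0.1250, -0.0167), dt=1.2 → body Δ=(-0.0675, -0.1493, -0.0200) → world pose (0.1252, 0.0582, -0.2067)
step 5: ξ=(vx,vy,ωz)=(0.0100, -0.1400, -0.0333), dt=1.0 → body Δ=(0.0077, -0.1401, -0.0333) → world pose (0.1040, -0.0805, -0.2400)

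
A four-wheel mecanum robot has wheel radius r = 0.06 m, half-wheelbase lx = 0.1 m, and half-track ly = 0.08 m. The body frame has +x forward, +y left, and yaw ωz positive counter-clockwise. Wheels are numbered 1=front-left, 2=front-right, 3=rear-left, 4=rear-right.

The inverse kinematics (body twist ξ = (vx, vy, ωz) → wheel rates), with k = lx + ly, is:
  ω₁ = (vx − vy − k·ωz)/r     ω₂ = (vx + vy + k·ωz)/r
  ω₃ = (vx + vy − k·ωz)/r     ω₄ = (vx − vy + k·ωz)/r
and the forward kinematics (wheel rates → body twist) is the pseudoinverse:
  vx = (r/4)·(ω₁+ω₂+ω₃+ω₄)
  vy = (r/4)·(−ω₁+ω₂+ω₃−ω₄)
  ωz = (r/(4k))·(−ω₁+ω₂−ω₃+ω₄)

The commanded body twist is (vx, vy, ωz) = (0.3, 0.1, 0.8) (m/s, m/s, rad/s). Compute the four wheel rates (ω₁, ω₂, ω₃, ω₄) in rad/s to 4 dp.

(0.9333, 9.0667, 4.2667, 5.7333)

k = lx + ly = 0.1 + 0.08 = 0.1800;  k·ωz = 0.1800·0.8 = 0.1440
ω₁ (FL) = (vx − vy − k·ωz)/r = 0.0560/0.06 = 0.9333
ω₂ (FR) = (vx + vy + k·ωz)/r = 0.5440/0.06 = 9.0667
ω₃ (RL) = (vx + vy − k·ωz)/r = 0.2560/0.06 = 4.2667
ω₄ (RR) = (vx − vy + k·ωz)/r = 0.3440/0.06 = 5.7333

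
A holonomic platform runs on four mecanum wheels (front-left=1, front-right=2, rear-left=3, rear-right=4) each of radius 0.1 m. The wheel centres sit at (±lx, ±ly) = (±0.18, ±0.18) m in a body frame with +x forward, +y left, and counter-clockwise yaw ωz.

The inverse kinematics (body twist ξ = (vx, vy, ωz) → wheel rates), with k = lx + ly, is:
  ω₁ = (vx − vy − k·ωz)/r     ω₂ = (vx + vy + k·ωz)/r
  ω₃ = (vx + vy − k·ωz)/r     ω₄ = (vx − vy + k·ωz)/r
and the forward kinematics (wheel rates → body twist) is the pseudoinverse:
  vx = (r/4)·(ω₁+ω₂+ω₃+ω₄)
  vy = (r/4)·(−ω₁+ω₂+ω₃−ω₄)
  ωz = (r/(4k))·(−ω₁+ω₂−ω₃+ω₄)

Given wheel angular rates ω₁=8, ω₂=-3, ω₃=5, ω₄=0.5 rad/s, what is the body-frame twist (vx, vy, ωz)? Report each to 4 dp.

(0.2625, -0.1625, -1.0764)

k = lx + ly = 0.18 + 0.18 = 0.3600
ω₁+ω₂+ω₃+ω₄ = 10.5000  →  vx = (0.1/4)·10.5000 = 0.2625
−ω₁+ω₂+ω₃−ω₄ = -6.5000  →  vy = (0.1/4)·-6.5000 = -0.1625
−ω₁+ω₂−ω₃+ω₄ = -15.5000  →  ωz = (0.1/1.4400)·-15.5000 = -1.0764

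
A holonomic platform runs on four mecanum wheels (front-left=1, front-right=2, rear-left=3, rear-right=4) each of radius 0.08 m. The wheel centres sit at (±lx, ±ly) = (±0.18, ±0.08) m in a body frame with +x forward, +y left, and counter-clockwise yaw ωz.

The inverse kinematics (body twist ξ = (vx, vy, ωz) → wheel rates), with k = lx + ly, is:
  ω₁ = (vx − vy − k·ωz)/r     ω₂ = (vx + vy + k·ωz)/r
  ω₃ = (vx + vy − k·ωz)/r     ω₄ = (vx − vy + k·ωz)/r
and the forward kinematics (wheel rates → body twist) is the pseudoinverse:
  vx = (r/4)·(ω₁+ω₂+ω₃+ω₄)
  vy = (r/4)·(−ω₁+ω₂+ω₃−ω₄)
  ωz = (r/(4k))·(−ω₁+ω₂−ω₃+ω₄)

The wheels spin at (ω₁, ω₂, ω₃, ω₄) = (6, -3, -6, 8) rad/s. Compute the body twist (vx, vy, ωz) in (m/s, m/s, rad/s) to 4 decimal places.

k = lx + ly = 0.18 + 0.08 = 0.2600
ω₁+ω₂+ω₃+ω₄ = 5.0000  →  vx = (0.08/4)·5.0000 = 0.1000
−ω₁+ω₂+ω₃−ω₄ = -23.0000  →  vy = (0.08/4)·-23.0000 = -0.4600
−ω₁+ω₂−ω₃+ω₄ = 5.0000  →  ωz = (0.08/1.0400)·5.0000 = 0.3846

(0.1000, -0.4600, 0.3846)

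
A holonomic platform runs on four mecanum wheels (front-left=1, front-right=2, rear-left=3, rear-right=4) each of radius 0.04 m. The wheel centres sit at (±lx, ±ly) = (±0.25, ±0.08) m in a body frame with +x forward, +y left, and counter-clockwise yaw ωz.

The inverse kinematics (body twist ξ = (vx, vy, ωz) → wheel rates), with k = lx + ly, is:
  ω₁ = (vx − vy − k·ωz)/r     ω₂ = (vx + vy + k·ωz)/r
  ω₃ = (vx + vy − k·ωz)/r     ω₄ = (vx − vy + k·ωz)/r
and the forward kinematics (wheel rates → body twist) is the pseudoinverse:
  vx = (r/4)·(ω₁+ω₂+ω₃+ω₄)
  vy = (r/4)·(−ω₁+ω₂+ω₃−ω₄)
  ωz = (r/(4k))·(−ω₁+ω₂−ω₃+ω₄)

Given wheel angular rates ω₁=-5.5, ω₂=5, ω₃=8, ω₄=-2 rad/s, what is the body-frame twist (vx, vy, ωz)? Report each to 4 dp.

k = lx + ly = 0.25 + 0.08 = 0.3300
ω₁+ω₂+ω₃+ω₄ = 5.5000  →  vx = (0.04/4)·5.5000 = 0.0550
−ω₁+ω₂+ω₃−ω₄ = 20.5000  →  vy = (0.04/4)·20.5000 = 0.2050
−ω₁+ω₂−ω₃+ω₄ = 0.5000  →  ωz = (0.04/1.3200)·0.5000 = 0.0152

(0.0550, 0.2050, 0.0152)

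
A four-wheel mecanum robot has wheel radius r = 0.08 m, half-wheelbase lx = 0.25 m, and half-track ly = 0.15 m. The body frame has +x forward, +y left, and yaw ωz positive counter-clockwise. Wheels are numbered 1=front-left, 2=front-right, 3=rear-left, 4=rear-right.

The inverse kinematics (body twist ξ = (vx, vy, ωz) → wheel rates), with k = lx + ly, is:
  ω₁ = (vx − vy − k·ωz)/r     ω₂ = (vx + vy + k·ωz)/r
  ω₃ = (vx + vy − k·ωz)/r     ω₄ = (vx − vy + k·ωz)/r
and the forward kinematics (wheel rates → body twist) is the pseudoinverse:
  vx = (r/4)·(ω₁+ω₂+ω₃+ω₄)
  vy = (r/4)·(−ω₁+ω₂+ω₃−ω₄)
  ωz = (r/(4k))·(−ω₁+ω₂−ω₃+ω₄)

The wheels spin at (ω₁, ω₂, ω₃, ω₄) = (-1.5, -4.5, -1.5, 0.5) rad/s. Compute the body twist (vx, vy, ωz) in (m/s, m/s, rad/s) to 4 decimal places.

(-0.1400, -0.1000, -0.0500)

k = lx + ly = 0.25 + 0.15 = 0.4000
ω₁+ω₂+ω₃+ω₄ = -7.0000  →  vx = (0.08/4)·-7.0000 = -0.1400
−ω₁+ω₂+ω₃−ω₄ = -5.0000  →  vy = (0.08/4)·-5.0000 = -0.1000
−ω₁+ω₂−ω₃+ω₄ = -1.0000  →  ωz = (0.08/1.6000)·-1.0000 = -0.0500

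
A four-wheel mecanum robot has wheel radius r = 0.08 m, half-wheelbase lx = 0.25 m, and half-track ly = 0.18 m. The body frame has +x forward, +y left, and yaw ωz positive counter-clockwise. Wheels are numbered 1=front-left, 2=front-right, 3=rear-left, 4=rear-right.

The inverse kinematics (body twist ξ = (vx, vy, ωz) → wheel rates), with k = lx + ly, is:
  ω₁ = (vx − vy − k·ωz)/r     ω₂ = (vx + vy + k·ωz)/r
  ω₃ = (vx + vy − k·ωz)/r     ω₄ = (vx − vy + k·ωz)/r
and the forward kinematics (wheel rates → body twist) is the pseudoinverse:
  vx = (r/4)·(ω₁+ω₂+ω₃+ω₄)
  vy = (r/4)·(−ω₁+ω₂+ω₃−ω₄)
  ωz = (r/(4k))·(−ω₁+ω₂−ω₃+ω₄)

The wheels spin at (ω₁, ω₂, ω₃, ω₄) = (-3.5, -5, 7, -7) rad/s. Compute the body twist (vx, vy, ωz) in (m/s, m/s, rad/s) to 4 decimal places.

k = lx + ly = 0.25 + 0.18 = 0.4300
ω₁+ω₂+ω₃+ω₄ = -8.5000  →  vx = (0.08/4)·-8.5000 = -0.1700
−ω₁+ω₂+ω₃−ω₄ = 12.5000  →  vy = (0.08/4)·12.5000 = 0.2500
−ω₁+ω₂−ω₃+ω₄ = -15.5000  →  ωz = (0.08/1.7200)·-15.5000 = -0.7209

(-0.1700, 0.2500, -0.7209)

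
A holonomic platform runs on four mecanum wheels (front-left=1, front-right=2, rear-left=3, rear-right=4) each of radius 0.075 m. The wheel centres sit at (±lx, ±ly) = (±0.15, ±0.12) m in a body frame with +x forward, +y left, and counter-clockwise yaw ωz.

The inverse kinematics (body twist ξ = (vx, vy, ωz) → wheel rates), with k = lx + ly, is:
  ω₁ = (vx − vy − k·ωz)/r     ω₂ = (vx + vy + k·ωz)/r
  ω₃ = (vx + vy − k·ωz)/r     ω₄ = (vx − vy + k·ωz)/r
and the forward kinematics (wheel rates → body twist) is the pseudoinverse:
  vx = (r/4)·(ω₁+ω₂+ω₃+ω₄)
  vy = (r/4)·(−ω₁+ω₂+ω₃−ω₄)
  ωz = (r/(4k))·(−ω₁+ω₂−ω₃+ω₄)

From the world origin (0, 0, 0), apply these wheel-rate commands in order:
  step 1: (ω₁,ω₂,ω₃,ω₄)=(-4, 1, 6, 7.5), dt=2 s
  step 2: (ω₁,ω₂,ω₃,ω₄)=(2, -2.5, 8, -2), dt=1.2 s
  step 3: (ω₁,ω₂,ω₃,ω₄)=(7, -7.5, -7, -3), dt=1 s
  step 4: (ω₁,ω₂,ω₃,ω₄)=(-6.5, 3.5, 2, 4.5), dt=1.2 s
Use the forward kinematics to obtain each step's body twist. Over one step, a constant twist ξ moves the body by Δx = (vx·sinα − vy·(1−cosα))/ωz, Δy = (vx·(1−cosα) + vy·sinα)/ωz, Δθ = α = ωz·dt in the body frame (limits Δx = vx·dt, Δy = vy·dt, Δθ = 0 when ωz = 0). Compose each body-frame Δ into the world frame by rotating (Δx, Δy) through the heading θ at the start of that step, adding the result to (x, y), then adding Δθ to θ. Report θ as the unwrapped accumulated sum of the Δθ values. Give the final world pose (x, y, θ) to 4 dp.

step 1: ξ=(vx,vy,ωz)=(0.1969, 0.0656, 0.4514), dt=2.0 → body Δ=(0.2871, 0.2801, 0.9028) → world pose (0.2871, 0.2801, 0.9028)
step 2: ξ=(vx,vy,ωz)=(0.1031, 0.1031, -1.0069), dt=1.2 → body Δ=(0.1619, 0.0297, -1.2083) → world pose (0.3641, 0.4256, -0.3056)
step 3: ξ=(vx,vy,ωz)=(-0.1969, -0.3469, -0.7292), dt=1.0 → body Δ=(-0.3008, -0.2483, -0.7292) → world pose (0.0024, 0.2793, -1.0347)
step 4: ξ=(vx,vy,ωz)=(0.0656, 0.1406, 0.8681), dt=1.2 → body Δ=(-0.0150, 0.1773, 1.0417) → world pose (0.1472, 0.3827, 0.0069)

(0.1472, 0.3827, 0.0069)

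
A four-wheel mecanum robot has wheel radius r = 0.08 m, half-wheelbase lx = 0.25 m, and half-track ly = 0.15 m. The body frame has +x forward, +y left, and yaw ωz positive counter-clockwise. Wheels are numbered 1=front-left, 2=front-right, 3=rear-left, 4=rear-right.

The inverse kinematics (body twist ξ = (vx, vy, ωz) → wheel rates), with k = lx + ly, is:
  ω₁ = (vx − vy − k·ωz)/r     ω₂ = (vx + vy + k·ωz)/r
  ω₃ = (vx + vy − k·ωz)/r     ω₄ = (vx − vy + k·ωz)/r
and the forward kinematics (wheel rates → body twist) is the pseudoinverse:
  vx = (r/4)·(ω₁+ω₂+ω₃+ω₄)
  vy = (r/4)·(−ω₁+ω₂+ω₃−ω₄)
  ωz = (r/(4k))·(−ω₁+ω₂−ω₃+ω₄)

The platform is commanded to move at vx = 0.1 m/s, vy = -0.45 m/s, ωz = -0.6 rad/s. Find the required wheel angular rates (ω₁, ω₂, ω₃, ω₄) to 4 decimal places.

k = lx + ly = 0.25 + 0.15 = 0.4000;  k·ωz = 0.4000·-0.6 = -0.2400
ω₁ (FL) = (vx − vy − k·ωz)/r = 0.7900/0.08 = 9.8750
ω₂ (FR) = (vx + vy + k·ωz)/r = -0.5900/0.08 = -7.3750
ω₃ (RL) = (vx + vy − k·ωz)/r = -0.1100/0.08 = -1.3750
ω₄ (RR) = (vx − vy + k·ωz)/r = 0.3100/0.08 = 3.8750

(9.8750, -7.3750, -1.3750, 3.8750)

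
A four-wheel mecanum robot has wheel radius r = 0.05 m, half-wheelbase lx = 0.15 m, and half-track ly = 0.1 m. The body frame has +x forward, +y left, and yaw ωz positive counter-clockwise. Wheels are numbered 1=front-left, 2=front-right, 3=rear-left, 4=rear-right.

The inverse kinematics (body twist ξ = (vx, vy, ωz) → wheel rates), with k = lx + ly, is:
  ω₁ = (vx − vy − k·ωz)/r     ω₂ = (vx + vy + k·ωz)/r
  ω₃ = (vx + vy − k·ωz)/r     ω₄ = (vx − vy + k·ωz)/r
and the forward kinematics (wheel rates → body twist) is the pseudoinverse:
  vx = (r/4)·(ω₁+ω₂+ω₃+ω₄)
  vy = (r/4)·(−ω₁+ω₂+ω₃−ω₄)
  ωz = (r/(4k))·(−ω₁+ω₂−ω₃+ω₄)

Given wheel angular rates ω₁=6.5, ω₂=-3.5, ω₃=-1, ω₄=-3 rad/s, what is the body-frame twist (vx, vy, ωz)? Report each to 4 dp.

k = lx + ly = 0.15 + 0.1 = 0.2500
ω₁+ω₂+ω₃+ω₄ = -1.0000  →  vx = (0.05/4)·-1.0000 = -0.0125
−ω₁+ω₂+ω₃−ω₄ = -8.0000  →  vy = (0.05/4)·-8.0000 = -0.1000
−ω₁+ω₂−ω₃+ω₄ = -12.0000  →  ωz = (0.05/1.0000)·-12.0000 = -0.6000

(-0.0125, -0.1000, -0.6000)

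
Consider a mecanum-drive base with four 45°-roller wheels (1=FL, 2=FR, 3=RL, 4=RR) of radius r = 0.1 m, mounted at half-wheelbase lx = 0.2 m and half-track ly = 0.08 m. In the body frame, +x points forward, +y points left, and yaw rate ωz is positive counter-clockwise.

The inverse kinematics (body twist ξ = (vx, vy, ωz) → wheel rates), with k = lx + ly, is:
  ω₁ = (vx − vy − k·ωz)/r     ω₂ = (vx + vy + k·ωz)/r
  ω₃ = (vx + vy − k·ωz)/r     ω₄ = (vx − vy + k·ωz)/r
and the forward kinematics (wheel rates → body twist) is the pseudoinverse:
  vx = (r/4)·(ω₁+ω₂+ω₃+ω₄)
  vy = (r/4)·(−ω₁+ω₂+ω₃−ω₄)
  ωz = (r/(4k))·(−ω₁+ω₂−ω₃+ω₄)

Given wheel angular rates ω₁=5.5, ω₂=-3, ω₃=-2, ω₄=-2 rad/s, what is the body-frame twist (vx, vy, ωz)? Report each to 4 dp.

(-0.0375, -0.2125, -0.7589)

k = lx + ly = 0.2 + 0.08 = 0.2800
ω₁+ω₂+ω₃+ω₄ = -1.5000  →  vx = (0.1/4)·-1.5000 = -0.0375
−ω₁+ω₂+ω₃−ω₄ = -8.5000  →  vy = (0.1/4)·-8.5000 = -0.2125
−ω₁+ω₂−ω₃+ω₄ = -8.5000  →  ωz = (0.1/1.1200)·-8.5000 = -0.7589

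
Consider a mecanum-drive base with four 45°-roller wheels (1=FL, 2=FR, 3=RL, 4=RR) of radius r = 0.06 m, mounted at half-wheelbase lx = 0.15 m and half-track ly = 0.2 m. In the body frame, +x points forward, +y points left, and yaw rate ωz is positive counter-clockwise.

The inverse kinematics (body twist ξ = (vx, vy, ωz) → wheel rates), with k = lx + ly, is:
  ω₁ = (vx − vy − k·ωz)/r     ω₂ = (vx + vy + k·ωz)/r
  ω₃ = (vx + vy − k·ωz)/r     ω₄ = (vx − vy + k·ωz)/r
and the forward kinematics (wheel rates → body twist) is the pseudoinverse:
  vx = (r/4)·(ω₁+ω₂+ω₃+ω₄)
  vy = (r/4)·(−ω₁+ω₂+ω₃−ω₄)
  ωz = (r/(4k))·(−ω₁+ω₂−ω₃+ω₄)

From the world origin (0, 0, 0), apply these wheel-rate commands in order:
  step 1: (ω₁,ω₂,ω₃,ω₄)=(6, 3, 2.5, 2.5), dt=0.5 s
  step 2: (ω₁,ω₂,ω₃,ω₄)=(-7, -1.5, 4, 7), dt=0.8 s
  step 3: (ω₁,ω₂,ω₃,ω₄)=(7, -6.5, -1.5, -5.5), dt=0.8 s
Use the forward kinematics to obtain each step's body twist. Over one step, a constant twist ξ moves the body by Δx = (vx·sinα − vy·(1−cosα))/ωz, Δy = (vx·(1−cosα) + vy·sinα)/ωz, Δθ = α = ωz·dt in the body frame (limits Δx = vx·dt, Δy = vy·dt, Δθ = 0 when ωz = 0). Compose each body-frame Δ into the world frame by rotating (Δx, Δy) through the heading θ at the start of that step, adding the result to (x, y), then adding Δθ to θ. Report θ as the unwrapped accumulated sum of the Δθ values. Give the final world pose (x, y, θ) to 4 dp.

step 1: ξ=(vx,vy,ωz)=(0.2100, -0.0450, -0.1286), dt=0.5 → body Δ=(0.1042, -0.0259, -0.0643) → world pose (0.1042, -0.0259, -0.0643)
step 2: ξ=(vx,vy,ωz)=(0.0375, 0.0375, 0.3643), dt=0.8 → body Δ=(0.0252, 0.0339, 0.2914) → world pose (0.1316, 0.0064, 0.2271)
step 3: ξ=(vx,vy,ωz)=(-0.0975, -0.1425, -0.7500), dt=0.8 → body Δ=(-0.1066, -0.0846, -0.6000) → world pose (0.0468, -0.1000, -0.3729)

(0.0468, -0.1000, -0.3729)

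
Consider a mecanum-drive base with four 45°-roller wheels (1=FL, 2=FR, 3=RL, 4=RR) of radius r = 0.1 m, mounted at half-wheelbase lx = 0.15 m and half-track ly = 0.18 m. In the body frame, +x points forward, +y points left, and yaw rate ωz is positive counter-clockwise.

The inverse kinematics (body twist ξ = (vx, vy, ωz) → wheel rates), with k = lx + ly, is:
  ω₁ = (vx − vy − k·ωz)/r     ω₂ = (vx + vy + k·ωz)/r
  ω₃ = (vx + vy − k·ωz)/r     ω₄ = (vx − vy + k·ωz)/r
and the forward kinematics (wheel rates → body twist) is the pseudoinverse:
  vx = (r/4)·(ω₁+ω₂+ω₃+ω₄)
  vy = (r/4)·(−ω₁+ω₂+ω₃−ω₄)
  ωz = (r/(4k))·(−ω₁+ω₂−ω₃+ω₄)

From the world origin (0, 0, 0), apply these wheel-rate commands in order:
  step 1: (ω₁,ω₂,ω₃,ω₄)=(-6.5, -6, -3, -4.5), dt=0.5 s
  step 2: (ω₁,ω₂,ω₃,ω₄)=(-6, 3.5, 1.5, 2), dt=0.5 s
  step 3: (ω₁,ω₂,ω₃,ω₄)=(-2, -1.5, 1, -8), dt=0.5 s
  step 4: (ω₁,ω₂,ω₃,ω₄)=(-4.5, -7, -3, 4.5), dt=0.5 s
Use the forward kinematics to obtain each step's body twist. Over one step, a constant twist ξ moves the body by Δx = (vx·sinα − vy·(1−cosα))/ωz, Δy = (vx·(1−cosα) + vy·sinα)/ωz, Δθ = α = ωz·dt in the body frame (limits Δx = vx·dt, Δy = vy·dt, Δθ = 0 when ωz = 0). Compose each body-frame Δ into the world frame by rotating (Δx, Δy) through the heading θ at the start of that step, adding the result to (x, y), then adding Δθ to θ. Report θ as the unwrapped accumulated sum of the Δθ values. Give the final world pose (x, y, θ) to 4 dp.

(-0.5137, 0.0969, 0.2083)

step 1: ξ=(vx,vy,ωz)=(-0.5000, 0.0500, -0.0758), dt=0.5 → body Δ=(-0.2495, 0.0297, -0.0379) → world pose (-0.2495, 0.0297, -0.0379)
step 2: ξ=(vx,vy,ωz)=(0.0250, 0.2250, 0.7576), dt=0.5 → body Δ=(-0.0089, 0.1122, 0.3788) → world pose (-0.2541, 0.1422, 0.3409)
step 3: ξ=(vx,vy,ωz)=(-0.2625, 0.2375, -0.6439), dt=0.5 → body Δ=(-0.1100, 0.1377, -0.3220) → world pose (-0.4038, 0.2351, 0.0189)
step 4: ξ=(vx,vy,ωz)=(-0.2500, -0.2500, 0.3788), dt=0.5 → body Δ=(-0.1125, -0.1361, 0.1894) → world pose (-0.5137, 0.0969, 0.2083)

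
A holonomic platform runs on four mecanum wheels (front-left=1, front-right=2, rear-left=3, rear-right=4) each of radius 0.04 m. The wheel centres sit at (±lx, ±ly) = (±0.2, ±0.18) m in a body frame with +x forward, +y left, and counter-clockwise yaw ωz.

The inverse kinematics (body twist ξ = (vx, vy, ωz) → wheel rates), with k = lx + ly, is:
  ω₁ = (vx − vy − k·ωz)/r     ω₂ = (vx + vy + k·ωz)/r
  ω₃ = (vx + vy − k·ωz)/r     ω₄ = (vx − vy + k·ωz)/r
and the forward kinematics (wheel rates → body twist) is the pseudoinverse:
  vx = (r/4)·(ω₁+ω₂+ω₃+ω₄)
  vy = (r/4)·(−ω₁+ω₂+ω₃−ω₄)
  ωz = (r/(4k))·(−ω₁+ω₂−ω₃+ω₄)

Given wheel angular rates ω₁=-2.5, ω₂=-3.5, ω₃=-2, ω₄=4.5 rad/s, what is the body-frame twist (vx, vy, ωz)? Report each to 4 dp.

k = lx + ly = 0.2 + 0.18 = 0.3800
ω₁+ω₂+ω₃+ω₄ = -3.5000  →  vx = (0.04/4)·-3.5000 = -0.0350
−ω₁+ω₂+ω₃−ω₄ = -7.5000  →  vy = (0.04/4)·-7.5000 = -0.0750
−ω₁+ω₂−ω₃+ω₄ = 5.5000  →  ωz = (0.04/1.5200)·5.5000 = 0.1447

(-0.0350, -0.0750, 0.1447)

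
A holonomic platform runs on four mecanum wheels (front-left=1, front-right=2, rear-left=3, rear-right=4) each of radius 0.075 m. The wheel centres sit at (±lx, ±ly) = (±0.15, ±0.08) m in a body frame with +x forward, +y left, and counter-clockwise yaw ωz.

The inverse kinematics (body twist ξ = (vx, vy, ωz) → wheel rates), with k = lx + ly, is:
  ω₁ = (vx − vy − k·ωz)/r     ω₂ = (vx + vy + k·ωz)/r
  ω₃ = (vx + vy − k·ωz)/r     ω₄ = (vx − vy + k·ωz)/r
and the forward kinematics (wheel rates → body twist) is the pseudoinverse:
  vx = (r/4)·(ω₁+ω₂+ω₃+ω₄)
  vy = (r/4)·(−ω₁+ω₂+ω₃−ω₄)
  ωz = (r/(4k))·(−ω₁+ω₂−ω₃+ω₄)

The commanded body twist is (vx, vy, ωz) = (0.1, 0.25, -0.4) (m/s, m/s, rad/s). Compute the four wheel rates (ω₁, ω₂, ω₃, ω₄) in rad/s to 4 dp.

(-0.7733, 3.4400, 5.8933, -3.2267)

k = lx + ly = 0.15 + 0.08 = 0.2300;  k·ωz = 0.2300·-0.4 = -0.0920
ω₁ (FL) = (vx − vy − k·ωz)/r = -0.0580/0.075 = -0.7733
ω₂ (FR) = (vx + vy + k·ωz)/r = 0.2580/0.075 = 3.4400
ω₃ (RL) = (vx + vy − k·ωz)/r = 0.4420/0.075 = 5.8933
ω₄ (RR) = (vx − vy + k·ωz)/r = -0.2420/0.075 = -3.2267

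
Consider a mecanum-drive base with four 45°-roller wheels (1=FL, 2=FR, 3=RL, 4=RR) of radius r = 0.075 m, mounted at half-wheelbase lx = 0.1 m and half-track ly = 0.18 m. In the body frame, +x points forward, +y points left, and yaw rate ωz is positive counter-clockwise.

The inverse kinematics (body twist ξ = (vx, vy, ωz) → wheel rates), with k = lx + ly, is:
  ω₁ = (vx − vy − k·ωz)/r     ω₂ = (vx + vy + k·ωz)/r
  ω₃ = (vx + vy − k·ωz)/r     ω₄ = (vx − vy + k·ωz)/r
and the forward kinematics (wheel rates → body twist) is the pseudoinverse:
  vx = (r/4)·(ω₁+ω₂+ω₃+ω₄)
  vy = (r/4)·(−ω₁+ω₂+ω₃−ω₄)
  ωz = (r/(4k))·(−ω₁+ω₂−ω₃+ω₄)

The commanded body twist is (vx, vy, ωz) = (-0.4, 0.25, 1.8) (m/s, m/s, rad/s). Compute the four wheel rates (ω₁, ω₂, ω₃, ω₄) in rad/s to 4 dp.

k = lx + ly = 0.1 + 0.18 = 0.2800;  k·ωz = 0.2800·1.8 = 0.5040
ω₁ (FL) = (vx − vy − k·ωz)/r = -1.1540/0.075 = -15.3867
ω₂ (FR) = (vx + vy + k·ωz)/r = 0.3540/0.075 = 4.7200
ω₃ (RL) = (vx + vy − k·ωz)/r = -0.6540/0.075 = -8.7200
ω₄ (RR) = (vx − vy + k·ωz)/r = -0.1460/0.075 = -1.9467

(-15.3867, 4.7200, -8.7200, -1.9467)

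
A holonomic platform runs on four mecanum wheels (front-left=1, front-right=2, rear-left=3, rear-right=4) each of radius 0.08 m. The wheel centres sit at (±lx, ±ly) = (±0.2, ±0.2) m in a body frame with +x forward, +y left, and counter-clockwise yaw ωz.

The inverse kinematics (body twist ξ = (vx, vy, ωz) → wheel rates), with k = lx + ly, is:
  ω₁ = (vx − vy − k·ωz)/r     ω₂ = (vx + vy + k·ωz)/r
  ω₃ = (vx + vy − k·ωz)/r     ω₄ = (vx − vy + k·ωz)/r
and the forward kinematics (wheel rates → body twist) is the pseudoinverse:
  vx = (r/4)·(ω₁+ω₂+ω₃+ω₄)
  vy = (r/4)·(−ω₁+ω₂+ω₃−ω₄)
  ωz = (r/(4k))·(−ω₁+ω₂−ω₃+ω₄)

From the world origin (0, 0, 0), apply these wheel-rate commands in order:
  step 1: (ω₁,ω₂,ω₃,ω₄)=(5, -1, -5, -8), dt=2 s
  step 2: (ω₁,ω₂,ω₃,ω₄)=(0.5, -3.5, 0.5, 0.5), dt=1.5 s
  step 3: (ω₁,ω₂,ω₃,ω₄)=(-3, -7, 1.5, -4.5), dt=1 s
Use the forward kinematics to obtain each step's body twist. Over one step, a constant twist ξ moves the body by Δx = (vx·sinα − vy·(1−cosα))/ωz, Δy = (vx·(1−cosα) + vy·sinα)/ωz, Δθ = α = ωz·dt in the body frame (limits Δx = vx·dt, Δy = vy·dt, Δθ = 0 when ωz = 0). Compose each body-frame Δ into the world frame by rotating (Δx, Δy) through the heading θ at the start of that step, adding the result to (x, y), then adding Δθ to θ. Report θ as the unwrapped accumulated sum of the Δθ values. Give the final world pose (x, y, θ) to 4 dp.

(-0.4889, 0.2995, -1.7000)

step 1: ξ=(vx,vy,ωz)=(-0.1800, -0.0600, -0.4500), dt=2.0 → body Δ=(-0.3638, 0.0469, -0.9000) → world pose (-0.3638, 0.0469, -0.9000)
step 2: ξ=(vx,vy,ωz)=(-0.0400, -0.0800, -0.2000), dt=1.5 → body Δ=(-0.0770, -0.1093, -0.3000) → world pose (-0.4972, 0.0393, -1.2000)
step 3: ξ=(vx,vy,ωz)=(-0.2600, 0.0400, -0.5000), dt=1.0 → body Δ=(-0.2395, 0.1020, -0.5000) → world pose (-0.4889, 0.2995, -1.7000)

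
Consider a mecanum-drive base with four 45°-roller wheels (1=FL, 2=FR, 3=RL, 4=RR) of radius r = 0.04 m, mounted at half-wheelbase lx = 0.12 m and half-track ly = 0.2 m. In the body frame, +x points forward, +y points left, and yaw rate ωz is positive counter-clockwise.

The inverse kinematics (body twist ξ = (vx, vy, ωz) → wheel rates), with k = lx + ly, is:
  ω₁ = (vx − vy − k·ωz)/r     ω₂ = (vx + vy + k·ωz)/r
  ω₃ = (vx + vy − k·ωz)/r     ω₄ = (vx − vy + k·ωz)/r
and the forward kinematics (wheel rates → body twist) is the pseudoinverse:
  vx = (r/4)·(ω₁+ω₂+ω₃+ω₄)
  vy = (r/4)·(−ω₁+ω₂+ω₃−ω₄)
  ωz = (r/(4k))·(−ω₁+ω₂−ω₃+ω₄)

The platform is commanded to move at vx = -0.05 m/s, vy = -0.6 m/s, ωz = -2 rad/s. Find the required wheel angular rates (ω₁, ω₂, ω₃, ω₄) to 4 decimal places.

k = lx + ly = 0.12 + 0.2 = 0.3200;  k·ωz = 0.3200·-2 = -0.6400
ω₁ (FL) = (vx − vy − k·ωz)/r = 1.1900/0.04 = 29.7500
ω₂ (FR) = (vx + vy + k·ωz)/r = -1.2900/0.04 = -32.2500
ω₃ (RL) = (vx + vy − k·ωz)/r = -0.0100/0.04 = -0.2500
ω₄ (RR) = (vx − vy + k·ωz)/r = -0.0900/0.04 = -2.2500

(29.7500, -32.2500, -0.2500, -2.2500)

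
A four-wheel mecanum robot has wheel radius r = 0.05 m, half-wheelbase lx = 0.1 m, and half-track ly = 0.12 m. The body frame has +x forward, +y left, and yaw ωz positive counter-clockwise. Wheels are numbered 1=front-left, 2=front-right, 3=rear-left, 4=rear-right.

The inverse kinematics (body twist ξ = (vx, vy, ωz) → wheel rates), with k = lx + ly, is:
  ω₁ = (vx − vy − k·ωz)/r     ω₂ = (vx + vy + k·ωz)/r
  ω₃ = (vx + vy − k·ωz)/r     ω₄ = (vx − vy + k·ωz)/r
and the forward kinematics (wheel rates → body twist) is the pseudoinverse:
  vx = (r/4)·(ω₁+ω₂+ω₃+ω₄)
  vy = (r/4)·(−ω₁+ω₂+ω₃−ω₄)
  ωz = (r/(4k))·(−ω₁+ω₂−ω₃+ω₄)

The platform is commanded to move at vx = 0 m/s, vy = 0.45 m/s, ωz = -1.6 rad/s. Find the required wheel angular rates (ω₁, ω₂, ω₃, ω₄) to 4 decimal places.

k = lx + ly = 0.1 + 0.12 = 0.2200;  k·ωz = 0.2200·-1.6 = -0.3520
ω₁ (FL) = (vx − vy − k·ωz)/r = -0.0980/0.05 = -1.9600
ω₂ (FR) = (vx + vy + k·ωz)/r = 0.0980/0.05 = 1.9600
ω₃ (RL) = (vx + vy − k·ωz)/r = 0.8020/0.05 = 16.0400
ω₄ (RR) = (vx − vy + k·ωz)/r = -0.8020/0.05 = -16.0400

(-1.9600, 1.9600, 16.0400, -16.0400)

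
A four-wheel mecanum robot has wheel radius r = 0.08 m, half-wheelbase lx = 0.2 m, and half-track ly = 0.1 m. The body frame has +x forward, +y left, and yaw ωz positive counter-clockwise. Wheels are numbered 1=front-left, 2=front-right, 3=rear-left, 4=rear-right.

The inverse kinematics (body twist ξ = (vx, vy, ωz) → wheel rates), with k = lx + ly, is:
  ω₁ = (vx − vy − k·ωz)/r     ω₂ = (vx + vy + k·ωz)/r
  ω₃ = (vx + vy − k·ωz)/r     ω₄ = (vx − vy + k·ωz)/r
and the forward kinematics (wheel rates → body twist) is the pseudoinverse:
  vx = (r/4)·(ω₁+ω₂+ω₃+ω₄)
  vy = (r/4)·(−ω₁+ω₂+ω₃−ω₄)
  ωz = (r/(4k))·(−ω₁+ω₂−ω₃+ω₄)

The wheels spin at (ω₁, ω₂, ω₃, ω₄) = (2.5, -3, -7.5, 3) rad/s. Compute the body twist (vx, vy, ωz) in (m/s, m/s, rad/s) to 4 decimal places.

k = lx + ly = 0.2 + 0.1 = 0.3000
ω₁+ω₂+ω₃+ω₄ = -5.0000  →  vx = (0.08/4)·-5.0000 = -0.1000
−ω₁+ω₂+ω₃−ω₄ = -16.0000  →  vy = (0.08/4)·-16.0000 = -0.3200
−ω₁+ω₂−ω₃+ω₄ = 5.0000  →  ωz = (0.08/1.2000)·5.0000 = 0.3333

(-0.1000, -0.3200, 0.3333)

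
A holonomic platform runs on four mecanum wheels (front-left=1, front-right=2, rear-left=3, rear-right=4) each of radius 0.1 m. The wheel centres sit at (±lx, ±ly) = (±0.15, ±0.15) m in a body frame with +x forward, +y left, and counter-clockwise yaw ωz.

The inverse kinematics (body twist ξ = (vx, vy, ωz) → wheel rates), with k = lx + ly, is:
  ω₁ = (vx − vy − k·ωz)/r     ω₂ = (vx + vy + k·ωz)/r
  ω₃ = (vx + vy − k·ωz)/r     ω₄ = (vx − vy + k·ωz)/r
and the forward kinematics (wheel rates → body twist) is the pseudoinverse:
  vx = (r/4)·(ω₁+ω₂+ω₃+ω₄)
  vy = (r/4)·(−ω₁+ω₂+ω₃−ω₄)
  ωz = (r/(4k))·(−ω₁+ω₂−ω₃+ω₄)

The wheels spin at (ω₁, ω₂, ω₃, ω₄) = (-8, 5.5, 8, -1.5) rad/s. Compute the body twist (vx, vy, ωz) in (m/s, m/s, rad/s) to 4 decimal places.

(0.1000, 0.5750, 0.3333)

k = lx + ly = 0.15 + 0.15 = 0.3000
ω₁+ω₂+ω₃+ω₄ = 4.0000  →  vx = (0.1/4)·4.0000 = 0.1000
−ω₁+ω₂+ω₃−ω₄ = 23.0000  →  vy = (0.1/4)·23.0000 = 0.5750
−ω₁+ω₂−ω₃+ω₄ = 4.0000  →  ωz = (0.1/1.2000)·4.0000 = 0.3333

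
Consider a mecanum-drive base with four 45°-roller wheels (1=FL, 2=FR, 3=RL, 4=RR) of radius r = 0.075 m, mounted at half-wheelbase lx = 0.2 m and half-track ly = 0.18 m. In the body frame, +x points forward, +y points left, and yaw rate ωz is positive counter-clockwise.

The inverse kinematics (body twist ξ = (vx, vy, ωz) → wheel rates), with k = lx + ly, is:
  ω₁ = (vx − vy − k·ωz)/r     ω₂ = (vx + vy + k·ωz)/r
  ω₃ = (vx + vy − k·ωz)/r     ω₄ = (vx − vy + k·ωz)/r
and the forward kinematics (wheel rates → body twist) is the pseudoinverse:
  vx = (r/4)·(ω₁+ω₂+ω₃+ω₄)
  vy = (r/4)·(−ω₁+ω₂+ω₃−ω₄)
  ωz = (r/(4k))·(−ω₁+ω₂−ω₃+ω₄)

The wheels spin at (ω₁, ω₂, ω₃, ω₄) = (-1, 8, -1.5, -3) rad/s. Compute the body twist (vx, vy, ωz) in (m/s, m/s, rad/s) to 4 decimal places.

k = lx + ly = 0.2 + 0.18 = 0.3800
ω₁+ω₂+ω₃+ω₄ = 2.5000  →  vx = (0.075/4)·2.5000 = 0.0469
−ω₁+ω₂+ω₃−ω₄ = 10.5000  →  vy = (0.075/4)·10.5000 = 0.1969
−ω₁+ω₂−ω₃+ω₄ = 7.5000  →  ωz = (0.075/1.5200)·7.5000 = 0.3701

(0.0469, 0.1969, 0.3701)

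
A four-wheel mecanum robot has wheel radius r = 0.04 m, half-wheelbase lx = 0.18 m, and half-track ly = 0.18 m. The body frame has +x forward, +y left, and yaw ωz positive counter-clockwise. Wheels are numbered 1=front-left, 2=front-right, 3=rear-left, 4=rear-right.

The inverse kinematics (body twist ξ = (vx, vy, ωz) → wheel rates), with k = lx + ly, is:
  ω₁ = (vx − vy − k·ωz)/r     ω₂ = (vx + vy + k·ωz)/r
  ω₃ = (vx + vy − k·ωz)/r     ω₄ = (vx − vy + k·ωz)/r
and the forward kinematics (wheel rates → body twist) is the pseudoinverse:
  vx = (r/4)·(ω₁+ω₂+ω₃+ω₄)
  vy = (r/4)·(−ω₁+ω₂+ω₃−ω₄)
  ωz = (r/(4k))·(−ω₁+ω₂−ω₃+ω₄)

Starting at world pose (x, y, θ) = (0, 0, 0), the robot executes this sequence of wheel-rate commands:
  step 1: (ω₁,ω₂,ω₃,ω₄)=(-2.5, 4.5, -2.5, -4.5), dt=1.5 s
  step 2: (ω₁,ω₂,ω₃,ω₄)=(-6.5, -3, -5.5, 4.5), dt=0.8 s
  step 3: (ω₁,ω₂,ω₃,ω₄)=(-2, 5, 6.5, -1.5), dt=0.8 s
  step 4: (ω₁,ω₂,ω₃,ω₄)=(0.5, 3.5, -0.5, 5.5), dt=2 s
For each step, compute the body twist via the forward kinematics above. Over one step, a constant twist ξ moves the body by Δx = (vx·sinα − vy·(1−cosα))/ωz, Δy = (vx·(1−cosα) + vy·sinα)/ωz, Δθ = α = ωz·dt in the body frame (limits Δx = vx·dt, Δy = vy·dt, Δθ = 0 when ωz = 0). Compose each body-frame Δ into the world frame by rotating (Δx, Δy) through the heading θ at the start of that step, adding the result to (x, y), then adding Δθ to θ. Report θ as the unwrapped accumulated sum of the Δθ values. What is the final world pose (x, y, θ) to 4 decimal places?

(0.0222, 0.2600, 0.9861)

step 1: ξ=(vx,vy,ωz)=(-0.0500, 0.0900, 0.1389), dt=1.5 → body Δ=(-0.0885, 0.1262, 0.2083) → world pose (-0.0885, 0.1262, 0.2083)
step 2: ξ=(vx,vy,ωz)=(-0.1050, -0.0650, 0.3750), dt=0.8 → body Δ=(-0.0750, -0.0637, 0.3000) → world pose (-0.1487, 0.0484, 0.5083)
step 3: ξ=(vx,vy,ωz)=(0.0800, 0.1500, -0.0278), dt=0.8 → body Δ=(0.0653, 0.1193, -0.0222) → world pose (-0.1497, 0.1844, 0.4861)
step 4: ξ=(vx,vy,ωz)=(0.0900, -0.0300, 0.2500), dt=2.0 → body Δ=(0.1873, -0.0135, 0.5000) → world pose (0.0222, 0.2600, 0.9861)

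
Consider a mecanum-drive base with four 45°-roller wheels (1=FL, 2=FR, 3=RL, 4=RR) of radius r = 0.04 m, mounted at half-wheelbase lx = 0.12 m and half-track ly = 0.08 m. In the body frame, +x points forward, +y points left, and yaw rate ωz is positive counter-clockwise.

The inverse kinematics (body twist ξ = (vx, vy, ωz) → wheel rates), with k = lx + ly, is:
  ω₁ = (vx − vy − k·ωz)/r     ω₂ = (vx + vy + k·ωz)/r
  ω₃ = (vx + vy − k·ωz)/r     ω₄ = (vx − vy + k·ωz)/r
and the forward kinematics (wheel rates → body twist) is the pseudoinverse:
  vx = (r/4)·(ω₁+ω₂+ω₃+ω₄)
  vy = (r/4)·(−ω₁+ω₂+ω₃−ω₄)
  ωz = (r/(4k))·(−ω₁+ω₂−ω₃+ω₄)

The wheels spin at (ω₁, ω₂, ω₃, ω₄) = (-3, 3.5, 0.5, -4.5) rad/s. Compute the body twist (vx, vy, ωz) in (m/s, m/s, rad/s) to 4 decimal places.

(-0.0350, 0.1150, 0.0750)

k = lx + ly = 0.12 + 0.08 = 0.2000
ω₁+ω₂+ω₃+ω₄ = -3.5000  →  vx = (0.04/4)·-3.5000 = -0.0350
−ω₁+ω₂+ω₃−ω₄ = 11.5000  →  vy = (0.04/4)·11.5000 = 0.1150
−ω₁+ω₂−ω₃+ω₄ = 1.5000  →  ωz = (0.04/0.8000)·1.5000 = 0.0750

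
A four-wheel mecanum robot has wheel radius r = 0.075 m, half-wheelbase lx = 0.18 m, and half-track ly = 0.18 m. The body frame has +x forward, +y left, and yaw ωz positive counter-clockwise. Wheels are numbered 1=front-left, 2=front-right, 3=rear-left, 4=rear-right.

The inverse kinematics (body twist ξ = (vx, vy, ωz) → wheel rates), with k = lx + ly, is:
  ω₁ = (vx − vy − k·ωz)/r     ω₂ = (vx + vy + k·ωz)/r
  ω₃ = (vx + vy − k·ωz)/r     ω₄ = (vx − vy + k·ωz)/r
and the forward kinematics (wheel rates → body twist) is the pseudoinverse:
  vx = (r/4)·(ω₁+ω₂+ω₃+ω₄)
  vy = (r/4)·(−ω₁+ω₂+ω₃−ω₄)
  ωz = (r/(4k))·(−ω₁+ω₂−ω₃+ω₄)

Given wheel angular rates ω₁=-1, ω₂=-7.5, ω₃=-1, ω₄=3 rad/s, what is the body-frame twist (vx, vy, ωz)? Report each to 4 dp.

k = lx + ly = 0.18 + 0.18 = 0.3600
ω₁+ω₂+ω₃+ω₄ = -6.5000  →  vx = (0.075/4)·-6.5000 = -0.1219
−ω₁+ω₂+ω₃−ω₄ = -10.5000  →  vy = (0.075/4)·-10.5000 = -0.1969
−ω₁+ω₂−ω₃+ω₄ = -2.5000  →  ωz = (0.075/1.4400)·-2.5000 = -0.1302

(-0.1219, -0.1969, -0.1302)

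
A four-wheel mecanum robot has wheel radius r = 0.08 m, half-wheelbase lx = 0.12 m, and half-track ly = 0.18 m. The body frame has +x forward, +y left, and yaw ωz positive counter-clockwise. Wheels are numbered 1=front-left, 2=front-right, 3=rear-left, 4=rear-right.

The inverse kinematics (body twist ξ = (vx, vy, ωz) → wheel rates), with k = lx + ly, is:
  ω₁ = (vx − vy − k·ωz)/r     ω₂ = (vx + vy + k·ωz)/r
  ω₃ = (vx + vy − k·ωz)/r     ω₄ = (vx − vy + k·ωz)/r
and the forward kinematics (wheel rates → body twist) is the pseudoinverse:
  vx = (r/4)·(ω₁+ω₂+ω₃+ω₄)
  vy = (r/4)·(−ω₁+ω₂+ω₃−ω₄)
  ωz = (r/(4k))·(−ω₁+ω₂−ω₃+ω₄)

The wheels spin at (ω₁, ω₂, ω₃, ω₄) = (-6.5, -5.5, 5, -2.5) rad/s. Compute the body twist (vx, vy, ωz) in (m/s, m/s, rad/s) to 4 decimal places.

k = lx + ly = 0.12 + 0.18 = 0.3000
ω₁+ω₂+ω₃+ω₄ = -9.5000  →  vx = (0.08/4)·-9.5000 = -0.1900
−ω₁+ω₂+ω₃−ω₄ = 8.5000  →  vy = (0.08/4)·8.5000 = 0.1700
−ω₁+ω₂−ω₃+ω₄ = -6.5000  →  ωz = (0.08/1.2000)·-6.5000 = -0.4333

(-0.1900, 0.1700, -0.4333)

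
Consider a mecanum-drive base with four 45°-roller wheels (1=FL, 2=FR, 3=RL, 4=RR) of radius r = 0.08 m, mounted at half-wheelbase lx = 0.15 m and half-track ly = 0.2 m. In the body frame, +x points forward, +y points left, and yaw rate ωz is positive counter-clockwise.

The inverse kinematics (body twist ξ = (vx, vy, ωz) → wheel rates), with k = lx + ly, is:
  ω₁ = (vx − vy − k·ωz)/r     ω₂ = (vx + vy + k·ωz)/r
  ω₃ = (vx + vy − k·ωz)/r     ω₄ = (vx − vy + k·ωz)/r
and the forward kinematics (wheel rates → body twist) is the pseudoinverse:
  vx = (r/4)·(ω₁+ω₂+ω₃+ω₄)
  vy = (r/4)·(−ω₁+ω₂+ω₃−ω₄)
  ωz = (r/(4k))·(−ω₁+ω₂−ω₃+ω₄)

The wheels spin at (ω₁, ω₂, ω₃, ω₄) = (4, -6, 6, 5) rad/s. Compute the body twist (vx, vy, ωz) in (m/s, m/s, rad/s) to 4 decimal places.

(0.1800, -0.1800, -0.6286)

k = lx + ly = 0.15 + 0.2 = 0.3500
ω₁+ω₂+ω₃+ω₄ = 9.0000  →  vx = (0.08/4)·9.0000 = 0.1800
−ω₁+ω₂+ω₃−ω₄ = -9.0000  →  vy = (0.08/4)·-9.0000 = -0.1800
−ω₁+ω₂−ω₃+ω₄ = -11.0000  →  ωz = (0.08/1.4000)·-11.0000 = -0.6286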